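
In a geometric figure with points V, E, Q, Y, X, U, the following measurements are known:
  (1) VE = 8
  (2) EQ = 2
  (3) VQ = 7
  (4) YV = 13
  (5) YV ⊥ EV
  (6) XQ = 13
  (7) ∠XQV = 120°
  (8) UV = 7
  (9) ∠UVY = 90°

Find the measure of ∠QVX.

Step 1: By the law of cosines on triangle VQX: VX² = 7² + 13² − 2·7·13·cos(120°) = 309, so VX ≈ 17.58.
Step 2: By the inverse law of cosines on triangle QVX: cos(∠QVX) = (7² + 17.58² − 13²) / (2·7·17.58) = 189/246.1 = 0.768, so ∠QVX = 39.83°.

Therefore, the measure of angle ∠QVX = 39.83°.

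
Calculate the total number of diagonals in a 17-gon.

The number of diagonals in an n-gon is n(n - 3)/2.
For n = 17: 17(17 - 3)/2 = 17 × 14 / 2 = 119.

119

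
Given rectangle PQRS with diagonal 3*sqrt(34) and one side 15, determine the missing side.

The diagonal of a rectangle forms a right triangle with the two sides.
Rearranging the Pythagorean theorem: missing side = sqrt(d^2 - known^2).
= sqrt(306 - 225) = sqrt(81) = 9.

9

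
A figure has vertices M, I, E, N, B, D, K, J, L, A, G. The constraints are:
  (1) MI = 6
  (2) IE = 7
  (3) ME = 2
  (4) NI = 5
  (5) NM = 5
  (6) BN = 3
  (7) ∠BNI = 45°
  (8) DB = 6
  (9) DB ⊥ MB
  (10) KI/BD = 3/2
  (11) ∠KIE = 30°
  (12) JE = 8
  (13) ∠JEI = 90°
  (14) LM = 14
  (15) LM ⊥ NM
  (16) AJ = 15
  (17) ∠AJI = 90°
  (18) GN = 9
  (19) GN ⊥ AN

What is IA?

Step 1: By the law of cosines on triangle JEI: JI² = 8² + 7² − 2·8·7·cos(90°) = 113, so JI = √113.
Step 2: By the law of cosines on triangle IJA: IA² = √113² + 15² − 2·√113·15·cos(90°) = 338, so IA = 13·√2.

Therefore, the length of IA = 13·√2.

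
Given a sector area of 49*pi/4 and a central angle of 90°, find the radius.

The sector covers 90°/360° = 1/4 of the full circle.
Full circle area = 49*pi/4 / 1/4 = 49*pi.
Since full area = πr², we get r² = 49*pi/π = 49, so r = 7.

7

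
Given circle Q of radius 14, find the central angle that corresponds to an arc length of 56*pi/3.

The full circumference is 2πr = 28*pi.
The arc is 56*pi/3 / 28*pi = 2/3 of the full circle.
So the central angle = 2/3 × 360° = 240°.

240°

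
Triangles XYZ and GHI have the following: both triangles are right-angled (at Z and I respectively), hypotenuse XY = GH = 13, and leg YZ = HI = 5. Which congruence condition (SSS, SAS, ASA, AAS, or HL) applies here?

Consider the given information: both triangles are right-angled (at Z and I respectively), hypotenuse XY = GH = 13, and leg YZ = HI = 5
This is not SAS or ASA: SAS requires two sides and the included angle between them. ASA requires two angles and the side between them.
The correct criterion is HL. The hypotenuse and one leg of two right triangles are equal (Hypotenuse-Leg).

HL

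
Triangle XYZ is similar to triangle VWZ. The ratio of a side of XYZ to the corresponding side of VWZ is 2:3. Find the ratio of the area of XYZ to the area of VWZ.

The ratio of areas of similar triangles equals the square of the side ratio.
Side ratio = 2:3
Area ratio = (2/3)^2 = 4/9 = 4:9

4:9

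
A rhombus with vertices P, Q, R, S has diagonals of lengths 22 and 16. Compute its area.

The diagonals of a rhombus divide it into four right triangles.
Each triangle has legs 22/ 2 = 11 and 16/2 = 8, so each has area (1/2)*11*8 = 44.
Four such triangles give total area = (d1 * d2) / 2 = 176.

176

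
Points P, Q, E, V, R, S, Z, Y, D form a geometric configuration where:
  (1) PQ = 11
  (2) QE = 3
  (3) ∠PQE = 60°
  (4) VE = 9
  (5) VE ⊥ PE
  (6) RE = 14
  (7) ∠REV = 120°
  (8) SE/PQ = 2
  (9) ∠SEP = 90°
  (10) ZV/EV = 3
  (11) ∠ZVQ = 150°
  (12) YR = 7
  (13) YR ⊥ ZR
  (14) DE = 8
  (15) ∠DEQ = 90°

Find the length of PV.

Step 1: By the law of cosines on triangle EQP: EP² = 3² + 11² − 2·3·11·cos(60°) = 97, so EP = √97.
Step 2: By the law of cosines on triangle PEV: PV² = √97² + 9² − 2·√97·9·cos(90°) = 178, so PV = √178.

Therefore, the length of PV = √178.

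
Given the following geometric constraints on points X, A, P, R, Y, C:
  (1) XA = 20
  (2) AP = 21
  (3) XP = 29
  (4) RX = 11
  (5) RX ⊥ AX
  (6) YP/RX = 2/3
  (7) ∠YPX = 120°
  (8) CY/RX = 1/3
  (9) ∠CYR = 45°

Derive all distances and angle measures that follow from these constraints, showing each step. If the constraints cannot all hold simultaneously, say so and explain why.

The constraints are consistent.

From the given relations:
  YP = 2/3·RX = 2/3·11 ≈ 7.33
  CY = 1/3·RX = 1/3·11 ≈ 3.67

Step 1: From XP = 29, PY = 7.33, and ∠XPY = 120°, by the law of cosines:
  XY² = XP² + PY² - 2·XP·PY·cos(120°) = 841 + 53.78 + 212.7 = 1107
  XY ≈ 33.28

Step 2: From AX = 20, XR = 11, and ∠AXR = 90°, by the law of cosines:
  AR² = AX² + XR² - 2·AX·XR·cos(90°) = 400 + 121 - 0 = 521
  AR ≈ 22.83

Step 3: From XA = 20, XP = 29, AP = 21, by the inverse law of cosines:
  cos(∠AXP) = (XA² + XP² - AP²) / (2·XA·XP)
  ∠AXP = 46.4°

Step 4: From AP = 21, AX = 20, PX = 29, by the inverse law of cosines:
  cos(∠PAX) = (AP² + AX² - PX²) / (2·AP·AX)
  ∠PAX = 90°

Step 5: From PA = 21, PX = 29, AX = 20, by the inverse law of cosines:
  cos(∠APX) = (PA² + PX² - AX²) / (2·PA·PX)
  ∠APX = 43.6°

Step 6: From XP = 29, XY = 33.28, PY = 7.33, by the inverse law of cosines:
  cos(∠PXY) = (XP² + XY² - PY²) / (2·XP·XY)
  ∠PXY = 11°

Step 7: From AR = 22.83, AX = 20, RX = 11, by the inverse law of cosines:
  cos(∠RAX) = (AR² + AX² - RX²) / (2·AR·AX)
  ∠RAX = 28.81°

Step 8: From RA = 22.83, RX = 11, AX = 20, by the inverse law of cosines:
  cos(∠ARX) = (RA² + RX² - AX²) / (2·RA·RX)
  ∠ARX = 61.19°

Step 9: From YP = 7.33, YX = 33.28, PX = 29, by the inverse law of cosines:
  cos(∠PYX) = (YP² + YX² - PX²) / (2·YP·YX)
  ∠PYX = 49°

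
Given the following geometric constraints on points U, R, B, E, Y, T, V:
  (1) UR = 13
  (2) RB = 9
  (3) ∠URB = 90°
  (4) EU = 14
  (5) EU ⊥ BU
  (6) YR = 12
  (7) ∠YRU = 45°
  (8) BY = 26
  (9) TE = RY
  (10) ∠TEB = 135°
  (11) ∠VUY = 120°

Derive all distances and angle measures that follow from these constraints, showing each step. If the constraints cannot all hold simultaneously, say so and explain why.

These constraints are not satisfiable: by the triangle inequality in triangle RBY, (2) RB = 9 and (6) YR = 12 force BY ≤ 9 + 12 = 21, but (8) says BY = 26. No planar figure meets all of them, so nothing further can be derived.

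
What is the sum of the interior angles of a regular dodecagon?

The sum of interior angles of an n-sided polygon is (n - 2) * 180.
For n = 12: (12 - 2) * 180 = 10 * 180 = 1800 degrees.

1800 degrees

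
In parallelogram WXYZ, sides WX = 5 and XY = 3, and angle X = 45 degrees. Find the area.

The area of a parallelogram equals the product of two adjacent sides times the sine of the included angle.
This is because the height equals 3 * sin(45°) = 3*sqrt(2)/2.
Area = 5 * 3*sqrt(2)/2 = 15*sqrt(2)/2

15*sqrt(2)/2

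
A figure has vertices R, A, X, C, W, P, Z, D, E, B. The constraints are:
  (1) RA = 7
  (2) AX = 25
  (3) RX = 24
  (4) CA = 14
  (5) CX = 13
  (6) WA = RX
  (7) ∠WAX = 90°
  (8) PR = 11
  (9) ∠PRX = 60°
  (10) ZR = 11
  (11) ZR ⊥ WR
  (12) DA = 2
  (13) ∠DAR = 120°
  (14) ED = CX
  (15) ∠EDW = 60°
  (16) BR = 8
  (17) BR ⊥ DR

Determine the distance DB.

Step 1: By the law of cosines on triangle DAR: DR² = 2² + 7² − 2·2·7·cos(120°) = 67, so DR = √67.
Step 2: By the law of cosines on triangle DRB: DB² = √67² + 8² − 2·√67·8·cos(90°) = 131, so DB = √131.

Therefore, the length of DB = √131.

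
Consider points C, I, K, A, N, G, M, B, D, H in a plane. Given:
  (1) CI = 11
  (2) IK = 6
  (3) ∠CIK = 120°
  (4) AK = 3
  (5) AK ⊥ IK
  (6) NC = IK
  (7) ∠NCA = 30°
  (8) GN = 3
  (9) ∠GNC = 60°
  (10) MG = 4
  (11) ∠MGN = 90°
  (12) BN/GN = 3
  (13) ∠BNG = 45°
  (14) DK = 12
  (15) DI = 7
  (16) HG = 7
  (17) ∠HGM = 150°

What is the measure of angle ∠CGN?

From the given relations: NC = IK = 6.
Step 1: By the law of cosines on triangle GNC: GC² = 3² + 6² − 2·3·6·cos(60°) = 27, so GC = 3·√3.
Step 2: By the inverse law of cosines on triangle CGN: cos(∠CGN) = ((3·√3)² + 3² − 6²) / (2·3·√3·3) = 0/31.18 = 0, so ∠CGN = 90°.

Therefore, the measure of angle ∠CGN = 90°.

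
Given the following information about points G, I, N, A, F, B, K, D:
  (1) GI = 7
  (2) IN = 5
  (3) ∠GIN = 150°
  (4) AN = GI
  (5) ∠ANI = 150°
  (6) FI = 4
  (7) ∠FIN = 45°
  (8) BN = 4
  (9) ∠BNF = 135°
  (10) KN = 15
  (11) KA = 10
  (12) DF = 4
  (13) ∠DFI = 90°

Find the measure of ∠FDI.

Step 1: By the law of cosines on triangle DFI: DI² = 4² + 4² − 2·4·4·cos(90°) = 32, so DI = 4·√2.
Step 2: By the inverse law of cosines on triangle FDI: cos(∠FDI) = (4² + (4·√2)² − 4²) / (2·4·4·√2) = 32/45.25 = 0.7071, so ∠FDI = 45°.

Therefore, the measure of angle ∠FDI = 45°.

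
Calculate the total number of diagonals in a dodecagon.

Total line segments between 12 vertices = C(12,2) = 66.
Subtract the 12 sides: 66 - 12 = 54 diagonals.

54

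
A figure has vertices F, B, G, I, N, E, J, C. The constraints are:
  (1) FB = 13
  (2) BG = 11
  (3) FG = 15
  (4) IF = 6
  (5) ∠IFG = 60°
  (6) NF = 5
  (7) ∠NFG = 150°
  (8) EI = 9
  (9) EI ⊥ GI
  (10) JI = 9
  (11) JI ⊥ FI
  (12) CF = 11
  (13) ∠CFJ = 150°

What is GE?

Step 1: By the law of cosines on triangle GFI: GI² = 15² + 6² − 2·15·6·cos(60°) = 171, so GI = 3·√19.
Step 2: By the law of cosines on triangle GIE: GE² = (3·√19)² + 9² − 2·3·√19·9·cos(90°) = 252, so GE = 6·√7.

Therefore, the length of GE = 6·√7.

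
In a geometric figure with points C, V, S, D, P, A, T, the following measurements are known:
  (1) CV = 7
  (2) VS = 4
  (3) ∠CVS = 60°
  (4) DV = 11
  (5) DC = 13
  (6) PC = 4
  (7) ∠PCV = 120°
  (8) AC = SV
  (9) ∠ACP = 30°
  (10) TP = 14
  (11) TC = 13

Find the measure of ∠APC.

From the given relations: AC = SV = 4.
Step 1: By the law of cosines on triangle PCA: PA² = 4² + 4² − 2·4·4·cos(30°) = 4.29, so PA ≈ 2.07.
Step 2: By the inverse law of cosines on triangle APC: cos(∠APC) = (2.07² + 4² − 4²) / (2·2.07·4) = 4.29/16.56 = 0.2588, so ∠APC = 75°.

Therefore, the measure of angle ∠APC = 75°.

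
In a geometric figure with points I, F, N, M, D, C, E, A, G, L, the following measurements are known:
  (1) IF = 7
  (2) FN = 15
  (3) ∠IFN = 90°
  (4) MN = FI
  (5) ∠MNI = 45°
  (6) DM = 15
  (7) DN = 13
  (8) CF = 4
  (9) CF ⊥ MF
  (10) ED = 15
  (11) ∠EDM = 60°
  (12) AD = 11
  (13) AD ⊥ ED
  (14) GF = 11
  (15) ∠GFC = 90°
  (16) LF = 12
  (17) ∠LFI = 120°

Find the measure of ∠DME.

Step 1: By the law of cosines on triangle MDE: ME² = 15² + 15² − 2·15·15·cos(60°) = 225, so ME = 15.
Step 2: By the inverse law of cosines on triangle DME: cos(∠DME) = (15² + 15² − 15²) / (2·15·15) = 225/450 = 0.5, so ∠DME = 60°.

Therefore, the measure of angle ∠DME = 60°.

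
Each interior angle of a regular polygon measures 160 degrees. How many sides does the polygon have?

Each interior angle of a regular n-gon is (n - 2) * 180 / n.
Setting this equal to 160:
(n - 2) * 180 / n = 160
Each exterior angle = 180 - 160 = 20 degrees.
Since exterior angles sum to 360: n = 360 / 20 = 18.

18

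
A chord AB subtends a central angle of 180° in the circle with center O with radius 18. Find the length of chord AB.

Chord = 2(18) sin(90°) = 36

36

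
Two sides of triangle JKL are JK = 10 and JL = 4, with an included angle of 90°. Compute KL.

Since angle J = 90°, this is a right triangle and the law of cosines reduces to the Pythagorean theorem.
KL^2 = 10^2 + 4^2 = 116
KL = 2*sqrt(29)

2*sqrt(29)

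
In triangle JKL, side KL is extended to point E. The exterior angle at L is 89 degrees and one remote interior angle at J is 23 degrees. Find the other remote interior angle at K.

angle K = 89 - 23 = 66 degrees (exterior angle theorem).

66 degrees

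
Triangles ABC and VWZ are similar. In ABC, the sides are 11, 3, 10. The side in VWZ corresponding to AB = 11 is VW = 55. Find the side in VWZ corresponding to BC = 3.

k = 55/11 = 5. WZ = 5 * 3 = 15.

15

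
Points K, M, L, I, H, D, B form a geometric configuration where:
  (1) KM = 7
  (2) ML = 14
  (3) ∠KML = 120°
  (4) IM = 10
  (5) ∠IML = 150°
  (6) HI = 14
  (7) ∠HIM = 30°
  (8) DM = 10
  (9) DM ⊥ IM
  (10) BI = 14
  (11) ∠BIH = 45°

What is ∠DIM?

Step 1: By the law of cosines on triangle IMD: ID² = 10² + 10² − 2·10·10·cos(90°) = 200, so ID = 10·√2.
Step 2: By the inverse law of cosines on triangle DIM: cos(∠DIM) = ((10·√2)² + 10² − 10²) / (2·10·√2·10) = 200/282.84 = 0.7071, so ∠DIM = 45°.

Therefore, the measure of angle ∠DIM = 45°.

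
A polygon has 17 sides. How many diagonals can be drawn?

Total line segments between 17 vertices = C(17,2) = 136.
Subtract the 17 sides: 136 - 17 = 119 diagonals.

119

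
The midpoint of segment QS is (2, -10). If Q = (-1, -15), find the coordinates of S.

Using the midpoint formula: M = ((x1 + x2)/2, (y1 + y2)/2)
We know M = (2, -10) and Q = (-1, -15)
For x: 2 = (-1 + x2)/2, so x2 = 2*2 - -1 = 5
For y: -10 = (-15 + y2)/2, so y2 = 2*-10 - -15 = -5
S = (5, -5)

(5, -5)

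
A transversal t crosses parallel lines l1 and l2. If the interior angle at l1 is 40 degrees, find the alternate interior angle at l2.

Alternate interior angles lie on opposite sides of the transversal, between the parallel lines.
By the alternate interior angle theorem, they are equal: 40 degrees.

40 degrees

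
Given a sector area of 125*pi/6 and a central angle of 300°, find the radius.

Sector area A = πr² × θ/360, so r² = 360A / (πθ).
r² = 360 × 125*pi/6 / (π × 300)
r² = 25
r = 5

5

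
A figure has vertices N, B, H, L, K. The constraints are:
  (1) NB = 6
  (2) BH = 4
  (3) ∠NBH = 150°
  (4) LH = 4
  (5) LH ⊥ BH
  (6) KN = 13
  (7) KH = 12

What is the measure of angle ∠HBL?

Step 1: By the law of cosines on triangle BHL: BL² = 4² + 4² − 2·4·4·cos(90°) = 32, so BL = 4·√2.
Step 2: By the inverse law of cosines on triangle HBL: cos(∠HBL) = (4² + (4·√2)² − 4²) / (2·4·4·√2) = 32/45.25 = 0.7071, so ∠HBL = 45°.

Therefore, the measure of angle ∠HBL = 45°.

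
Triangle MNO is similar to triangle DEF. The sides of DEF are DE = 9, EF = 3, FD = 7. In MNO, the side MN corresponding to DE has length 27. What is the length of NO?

Similar triangles have proportional sides. Setting up the proportion:
MN / DE = NO / EF
27 / 9 = NO / 3
NO = 3 * 27 / 9 = 9.

9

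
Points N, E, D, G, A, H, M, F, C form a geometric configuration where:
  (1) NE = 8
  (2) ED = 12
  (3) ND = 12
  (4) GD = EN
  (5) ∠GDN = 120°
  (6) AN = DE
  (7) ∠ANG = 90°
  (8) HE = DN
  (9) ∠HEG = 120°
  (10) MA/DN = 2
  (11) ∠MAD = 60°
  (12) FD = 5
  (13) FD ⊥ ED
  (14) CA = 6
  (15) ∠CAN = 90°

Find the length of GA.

From the given relations: GD = EN = 8; AN = DE = 12.
Step 1: By the law of cosines on triangle GDN: GN² = 8² + 12² − 2·8·12·cos(120°) = 304, so GN = 4·√19.
Step 2: By the law of cosines on triangle GNA: GA² = (4·√19)² + 12² − 2·4·√19·12·cos(90°) = 448, so GA = 8·√7.

Therefore, the length of GA = 8·√7.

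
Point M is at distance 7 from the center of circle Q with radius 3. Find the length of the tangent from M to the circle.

Let T be the point of tangency. Then QT ⊥ MT (radius ⊥ tangent).
In right triangle QTM: QM² = QT² + MT²
7² = 3² + MT²
MT² = 40, MT = 2*sqrt(10)

2*sqrt(10)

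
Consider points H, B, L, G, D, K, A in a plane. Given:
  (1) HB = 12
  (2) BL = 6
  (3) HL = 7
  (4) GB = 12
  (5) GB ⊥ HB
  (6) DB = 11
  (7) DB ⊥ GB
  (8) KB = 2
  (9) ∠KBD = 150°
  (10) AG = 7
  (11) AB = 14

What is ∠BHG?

Step 1: By the law of cosines on triangle HBG: HG² = 12² + 12² − 2·12·12·cos(90°) = 288, so HG = 12·√2.
Step 2: By the inverse law of cosines on triangle BHG: cos(∠BHG) = (12² + (12·√2)² − 12²) / (2·12·12·√2) = 288/407.29 = 0.7071, so ∠BHG = 45°.

Therefore, the measure of angle ∠BHG = 45°.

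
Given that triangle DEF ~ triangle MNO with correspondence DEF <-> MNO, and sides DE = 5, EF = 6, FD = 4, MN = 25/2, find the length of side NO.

Similar triangles have proportional sides. Setting up the proportion:
MN / DE = NO / EF
25/2 / 5 = NO / 6
NO = 6 * 25/2 / 5 = 15.

15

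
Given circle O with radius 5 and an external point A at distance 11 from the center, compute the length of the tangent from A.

tangent = √(d² - r²) = √(11² - 5²) = √(121 - 25) = √96 = 4*sqrt(6)

4*sqrt(6)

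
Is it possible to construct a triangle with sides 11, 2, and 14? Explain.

Check the triangle inequality: 11 + 2 = 13 ≤ 14.
Since the sum of two sides does not exceed the third, no triangle can be formed.

No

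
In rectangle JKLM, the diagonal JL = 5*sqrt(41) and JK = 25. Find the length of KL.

b = sqrt(d^2 - a^2) = sqrt(1025 - 625) = sqrt(400) = 20

20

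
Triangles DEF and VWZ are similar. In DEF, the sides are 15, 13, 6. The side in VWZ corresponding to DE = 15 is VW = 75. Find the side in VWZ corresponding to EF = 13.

k = 75/15 = 5. WZ = 5 * 13 = 65.

65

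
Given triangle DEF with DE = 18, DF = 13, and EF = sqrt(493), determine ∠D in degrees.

By the inverse law of cosines: cos(D) = (DE² + DF² - EF²) / (2 × DE × DF)
cos(D) = (18² + 13² - (sqrt(493))²) / (2 × 18 × 13)
cos(D) = (324 + 169 - (493)) / 468
cos(D) = 0
D = arccos(0) = 90°

90°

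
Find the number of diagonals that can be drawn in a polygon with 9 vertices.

Total line segments between 9 vertices = C(9,2) = 36.
Subtract the 9 sides: 36 - 9 = 27 diagonals.

27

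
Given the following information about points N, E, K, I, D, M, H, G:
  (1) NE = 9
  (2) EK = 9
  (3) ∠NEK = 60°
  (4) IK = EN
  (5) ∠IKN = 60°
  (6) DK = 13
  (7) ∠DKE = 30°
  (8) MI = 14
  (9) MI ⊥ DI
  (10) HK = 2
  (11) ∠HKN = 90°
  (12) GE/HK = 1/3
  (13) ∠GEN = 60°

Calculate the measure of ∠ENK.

Step 1: By the law of cosines on triangle NEK: NK² = 9² + 9² − 2·9·9·cos(60°) = 81, so NK = 9.
Step 2: By the inverse law of cosines on triangle ENK: cos(∠ENK) = (9² + 9² − 9²) / (2·9·9) = 81/162 = 0.5, so ∠ENK = 60°.

Therefore, the measure of angle ∠ENK = 60°.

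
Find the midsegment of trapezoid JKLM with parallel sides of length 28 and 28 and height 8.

The midsegment (median) of a trapezoid connects the midpoints of the non-parallel sides.
Its length is the average of the two bases: (28 + 28) / 2 = 28.

28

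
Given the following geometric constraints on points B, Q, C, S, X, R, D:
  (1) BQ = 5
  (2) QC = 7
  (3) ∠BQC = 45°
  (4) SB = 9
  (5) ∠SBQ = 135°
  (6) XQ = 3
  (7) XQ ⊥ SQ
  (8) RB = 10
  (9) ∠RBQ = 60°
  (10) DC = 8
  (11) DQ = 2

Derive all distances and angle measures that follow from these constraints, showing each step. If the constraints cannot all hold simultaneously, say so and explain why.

The constraints are consistent.

Step 1: From BQ = 5, QC = 7, and ∠BQC = 45°, by the law of cosines:
  BC² = BQ² + QC² - 2·BQ·QC·cos(45°) = 25 + 49 - 49.5 = 24.5
  BC ≈ 4.95

Step 2: From QB = 5, BS = 9, and ∠QBS = 135°, by the law of cosines:
  QS² = QB² + BS² - 2·QB·BS·cos(135°) = 25 + 81 + 63.64 = 169.6
  QS ≈ 13.02

Step 3: From QB = 5, BR = 10, and ∠QBR = 60°, by the law of cosines:
  QR² = QB² + BR² - 2·QB·BR·cos(60°) = 25 + 100 - 50 = 75
  QR = 5·√3

Step 4: From QC = 7, QD = 2, CD = 8, by the inverse law of cosines:
  cos(∠CQD) = (QC² + QD² - CD²) / (2·QC·QD)
  ∠CQD = 113.13°

Step 5: From CD = 8, CQ = 7, DQ = 2, by the inverse law of cosines:
  cos(∠DCQ) = (CD² + CQ² - DQ²) / (2·CD·CQ)
  ∠DCQ = 13.29°

Step 6: From DC = 8, DQ = 2, CQ = 7, by the inverse law of cosines:
  cos(∠CDQ) = (DC² + DQ² - CQ²) / (2·DC·DQ)
  ∠CDQ = 53.58°

Step 7: From SQ = 13.02, QX = 3, and ∠SQX = 90°, by the law of cosines:
  SX² = SQ² + QX² - 2·SQ·QX·cos(90°) = 169.6 + 9 - 0 = 178.6
  SX ≈ 13.37

Step 8: From BC = 4.95, BQ = 5, CQ = 7, by the inverse law of cosines:
  cos(∠CBQ) = (BC² + BQ² - CQ²) / (2·BC·BQ)
  ∠CBQ = 89.42°

Step 9: From QB = 5, QR = 5·√3, BR = 10, by the inverse law of cosines:
  cos(∠BQR) = (QB² + QR² - BR²) / (2·QB·QR)
  ∠BQR = 90°

Step 10: From QB = 5, QS = 13.02, BS = 9, by the inverse law of cosines:
  cos(∠BQS) = (QB² + QS² - BS²) / (2·QB·QS)
  ∠BQS = 29.25°

Step 11: From CB = 4.95, CQ = 7, BQ = 5, by the inverse law of cosines:
  cos(∠BCQ) = (CB² + CQ² - BQ²) / (2·CB·CQ)
  ∠BCQ = 45.58°

Step 12: From SB = 9, SQ = 13.02, BQ = 5, by the inverse law of cosines:
  cos(∠BSQ) = (SB² + SQ² - BQ²) / (2·SB·SQ)
  ∠BSQ = 15.75°

Step 13: From RB = 10, RQ = 5·√3, BQ = 5, by the inverse law of cosines:
  cos(∠BRQ) = (RB² + RQ² - BQ²) / (2·RB·RQ)
  ∠BRQ = 30°

Step 14: From SQ = 13.02, SX = 13.37, QX = 3, by the inverse law of cosines:
  cos(∠QSX) = (SQ² + SX² - QX²) / (2·SQ·SX)
  ∠QSX = 12.97°

Step 15: From XQ = 3, XS = 13.37, QS = 13.02, by the inverse law of cosines:
  cos(∠QXS) = (XQ² + XS² - QS²) / (2·XQ·XS)
  ∠QXS = 77.03°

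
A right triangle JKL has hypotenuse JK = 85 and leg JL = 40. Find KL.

KL = sqrt(85^2 - 40^2) = sqrt(5625) = 75

75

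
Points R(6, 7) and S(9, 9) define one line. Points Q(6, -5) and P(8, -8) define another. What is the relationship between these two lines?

Slope of line 1: m1 = (9 - 7)/(9 - 6) = 2/3 = 2/3
Slope of line 2: m2 = (-8 - -5)/(8 - 6) = -3/2 = -3/2
Two lines are perpendicular when the product of their slopes is -1 (negative reciprocals).
m1 * m2 = (2/3) * (-3/2) = -1, confirming perpendicularity.

Perpendicular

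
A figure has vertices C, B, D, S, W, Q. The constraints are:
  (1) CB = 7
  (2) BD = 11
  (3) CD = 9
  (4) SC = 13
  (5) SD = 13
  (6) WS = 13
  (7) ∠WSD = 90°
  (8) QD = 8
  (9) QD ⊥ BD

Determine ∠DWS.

Step 1: By the law of cosines on triangle WSD: WD² = 13² + 13² − 2·13·13·cos(90°) = 338, so WD = 13·√2.
Step 2: By the inverse law of cosines on triangle DWS: cos(∠DWS) = ((13·√2)² + 13² − 13²) / (2·13·√2·13) = 338/478 = 0.7071, so ∠DWS = 45°.

Therefore, the measure of angle ∠DWS = 45°.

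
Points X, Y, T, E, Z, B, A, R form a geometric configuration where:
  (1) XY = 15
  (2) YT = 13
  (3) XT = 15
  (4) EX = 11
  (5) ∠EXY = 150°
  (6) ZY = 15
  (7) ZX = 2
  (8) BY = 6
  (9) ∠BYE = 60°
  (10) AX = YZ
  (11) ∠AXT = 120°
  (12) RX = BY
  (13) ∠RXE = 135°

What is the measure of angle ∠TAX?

From the given relations: AX = YZ = 15.
Step 1: By the law of cosines on triangle AXT: AT² = 15² + 15² − 2·15·15·cos(120°) = 675, so AT = 15·√3.
Step 2: By the inverse law of cosines on triangle TAX: cos(∠TAX) = ((15·√3)² + 15² − 15²) / (2·15·√3·15) = 675/779.42 = 0.866, so ∠TAX = 30°.

Therefore, the measure of angle ∠TAX = 30°.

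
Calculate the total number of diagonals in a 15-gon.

Each of the 15 vertices connects to 12 non-adjacent vertices via diagonals.
Total connections = 15 × 12 = 180, but each diagonal is counted twice.
Number of diagonals = 180 / 2 = 90.

90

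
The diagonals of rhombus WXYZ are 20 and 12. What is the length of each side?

Half-diagonals are 10 and 6. side = sqrt(10^2 + 6^2) = sqrt(136) = 2*sqrt(34)

2*sqrt(34)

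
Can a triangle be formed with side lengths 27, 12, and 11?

The longest side is 27. The other two sides sum to 11 + 12 = 23.
Since 23 ≤ 27, the two shorter sides cannot reach around to close the triangle.

No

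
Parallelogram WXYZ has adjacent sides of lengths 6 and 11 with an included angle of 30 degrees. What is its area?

The area of a parallelogram equals the product of two adjacent sides times the sine of the included angle.
This is because the height equals 11 * sin(30°) = 11/2.
Area = 6 * 11/2 = 33

33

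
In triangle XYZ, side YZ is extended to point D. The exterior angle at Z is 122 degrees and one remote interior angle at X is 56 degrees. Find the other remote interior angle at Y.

angle Y = 122 - 56 = 66 degrees (exterior angle theorem).

66 degrees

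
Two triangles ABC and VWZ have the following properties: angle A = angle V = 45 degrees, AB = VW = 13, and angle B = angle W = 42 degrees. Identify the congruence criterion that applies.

The given information matches ASA: Two pairs of corresponding angles and the included side are equal (Angle-Side-Angle).

ASA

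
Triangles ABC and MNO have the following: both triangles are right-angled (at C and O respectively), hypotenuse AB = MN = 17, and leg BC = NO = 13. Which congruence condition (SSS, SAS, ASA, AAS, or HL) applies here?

The given information matches HL: The hypotenuse and one leg of two right triangles are equal (Hypotenuse-Leg).

HL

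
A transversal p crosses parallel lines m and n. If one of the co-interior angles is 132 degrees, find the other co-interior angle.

Co-interior (same-side interior) angles are between the parallel lines on the same side of the transversal.
Unlike corresponding or alternate interior angles, they are supplementary rather than equal.
So the angle = 180 - 132 = 48 degrees.

48 degrees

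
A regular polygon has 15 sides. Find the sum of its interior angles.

The sum of interior angles of an n-sided polygon is (n - 2) * 180.
For n = 15: (15 - 2) * 180 = 13 * 180 = 2340 degrees.

2340 degrees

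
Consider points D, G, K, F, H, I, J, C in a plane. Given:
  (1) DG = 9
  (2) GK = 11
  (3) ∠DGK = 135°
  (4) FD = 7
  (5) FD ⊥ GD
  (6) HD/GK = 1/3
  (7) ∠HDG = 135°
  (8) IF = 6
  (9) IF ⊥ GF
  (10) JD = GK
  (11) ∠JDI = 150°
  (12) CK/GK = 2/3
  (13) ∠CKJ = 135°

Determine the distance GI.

Step 1: By the law of cosines on triangle FDG: FG² = 7² + 9² − 2·7·9·cos(90°) = 130, so FG = √130.
Step 2: By the law of cosines on triangle GFI: GI² = √130² + 6² − 2·√130·6·cos(90°) = 166, so GI = √166.

Therefore, the length of GI = √166.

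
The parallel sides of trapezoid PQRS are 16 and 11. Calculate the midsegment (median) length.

midsegment = (16 + 11) / 2 = 27 / 2 = 27/2

27/2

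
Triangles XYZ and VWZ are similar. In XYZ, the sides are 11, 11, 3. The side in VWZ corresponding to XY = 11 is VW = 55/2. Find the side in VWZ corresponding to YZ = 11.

k = 55/2/11 = 5/2. WZ = 5/2 * 11 = 55/2.

55/2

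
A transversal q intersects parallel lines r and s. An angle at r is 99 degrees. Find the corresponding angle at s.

Corresponding angles are equal: 99 degrees.

99 degrees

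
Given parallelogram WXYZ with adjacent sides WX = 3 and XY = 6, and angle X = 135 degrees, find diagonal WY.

The diagonal of a parallelogram can be found by treating two adjacent sides and the diagonal as a triangle.
Applying the law of cosines with sides 3, 6 and included angle 135°:
d^2 = 9 + 36 - 36*cos(135°) = 18*sqrt(2) + 45
d = 3*sqrt(2*sqrt(2) + 5)

3*sqrt(2*sqrt(2) + 5)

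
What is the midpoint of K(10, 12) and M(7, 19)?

The midpoint is the average of the coordinates:
x: (10 + 7)/2 = 17/2
y: (12 + 19)/2 = 31/2
Midpoint = (17/2, 31/2)

(17/2, 31/2)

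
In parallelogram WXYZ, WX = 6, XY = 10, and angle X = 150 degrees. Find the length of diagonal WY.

The diagonal of a parallelogram can be found by treating two adjacent sides and the diagonal as a triangle.
Applying the law of cosines with sides 6, 10 and included angle 150°:
d^2 = 36 + 100 - 120*cos(150°) = 60*sqrt(3) + 136
d = 2*sqrt(15*sqrt(3) + 34)

2*sqrt(15*sqrt(3) + 34)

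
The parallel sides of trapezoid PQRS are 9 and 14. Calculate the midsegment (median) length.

The midsegment (median) of a trapezoid connects the midpoints of the non-parallel sides.
Its length is the average of the two bases: (9 + 14) / 2 = 23/2.

23/2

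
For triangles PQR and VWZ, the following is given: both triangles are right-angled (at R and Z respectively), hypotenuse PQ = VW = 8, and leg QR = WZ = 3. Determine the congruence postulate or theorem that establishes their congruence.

Consider the given information: both triangles are right-angled (at R and Z respectively), hypotenuse PQ = VW = 8, and leg QR = WZ = 3
This is not SSS or ASA: SSS requires all three pairs of sides, but we don't have that. ASA requires two angles and the side between them.
The correct criterion is HL. The hypotenuse and one leg of two right triangles are equal (Hypotenuse-Leg).

HL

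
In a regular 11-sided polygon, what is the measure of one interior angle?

Each interior angle of a regular n-gon is (n - 2) * 180 / n.
For n = 11: (11 - 2) * 180 / 11 = 1620/11 = 1620/11 degrees.

1620/11 degrees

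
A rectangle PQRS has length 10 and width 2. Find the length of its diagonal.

Using the Pythagorean theorem:
d² = 10² + 2² = 100 + 4 = 104
d = sqrt(104) = 2*sqrt(26)

2*sqrt(26)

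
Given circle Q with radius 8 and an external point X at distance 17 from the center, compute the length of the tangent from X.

The tangent, radius, and line from the external point to the center form a right triangle.
The right angle is where the tangent meets the radius.
By the Pythagorean theorem: tangent² + 8² = 17²
tangent² = 289 - 64 = 225
tangent = 15

15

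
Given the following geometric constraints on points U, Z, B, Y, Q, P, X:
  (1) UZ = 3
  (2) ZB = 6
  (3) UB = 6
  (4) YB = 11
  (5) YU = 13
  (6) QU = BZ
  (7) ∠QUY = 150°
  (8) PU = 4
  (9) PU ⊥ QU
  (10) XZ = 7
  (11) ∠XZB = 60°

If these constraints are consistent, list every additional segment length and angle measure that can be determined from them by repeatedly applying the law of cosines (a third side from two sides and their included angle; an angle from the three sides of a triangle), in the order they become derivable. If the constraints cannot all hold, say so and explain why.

The constraints are consistent. Derivable facts, in order:
After 1 step:
- BX = √43
- QP = 2·√13
- YQ ≈ 18.44
- ∠BUY = 57.42°
- ∠BUZ = 75.52°
- ∠BYU = 27.36°
- ∠BZU = 75.52°
- ∠UBY = 95.22°
- ∠UBZ = 28.96°
After 2 steps:
- ∠BXZ = 52.41°
- ∠PQU = 33.69°
- ∠QPU = 56.31°
- ∠QYU = 9.36°
- ∠UQY = 20.64°
- ∠XBZ = 67.59°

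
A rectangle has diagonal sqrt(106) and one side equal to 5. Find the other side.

b = sqrt(d^2 - a^2) = sqrt(106 - 25) = sqrt(81) = 9

9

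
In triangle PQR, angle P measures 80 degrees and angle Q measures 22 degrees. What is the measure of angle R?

By the triangle angle sum property, the three interior angles of any triangle add up to 180°.
We know angle P = 80° and angle Q = 22°, so their sum is 102°.
Therefore angle R = 180° - 102° = 78°.

78 degrees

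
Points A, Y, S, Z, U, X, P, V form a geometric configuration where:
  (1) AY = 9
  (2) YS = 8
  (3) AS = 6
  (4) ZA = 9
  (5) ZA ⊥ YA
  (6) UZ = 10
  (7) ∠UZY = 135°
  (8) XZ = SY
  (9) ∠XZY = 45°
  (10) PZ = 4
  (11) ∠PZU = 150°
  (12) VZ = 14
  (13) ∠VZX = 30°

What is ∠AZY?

Step 1: By the law of cosines on triangle ZAY: ZY² = 9² + 9² − 2·9·9·cos(90°) = 162, so ZY = 9·√2.
Step 2: By the inverse law of cosines on triangle AZY: cos(∠AZY) = (9² + (9·√2)² − 9²) / (2·9·9·√2) = 162/229.1 = 0.7071, so ∠AZY = 45°.

Therefore, the measure of angle ∠AZY = 45°.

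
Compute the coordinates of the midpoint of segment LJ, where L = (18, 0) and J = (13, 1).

M = ((x₁ + x₂)/2, (y₁ + y₂)/2)
= ((18 + 13)/2, (0 + 1)/2)
= (31/2, 1/2) = (31/2, 1/2)

(31/2, 1/2)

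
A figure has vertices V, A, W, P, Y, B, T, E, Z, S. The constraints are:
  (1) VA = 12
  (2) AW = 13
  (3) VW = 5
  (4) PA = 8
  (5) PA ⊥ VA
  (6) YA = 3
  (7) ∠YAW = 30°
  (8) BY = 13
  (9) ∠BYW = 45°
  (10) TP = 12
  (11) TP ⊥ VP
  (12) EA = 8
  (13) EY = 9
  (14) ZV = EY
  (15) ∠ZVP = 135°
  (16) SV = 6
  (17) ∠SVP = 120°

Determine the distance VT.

Step 1: By the law of cosines on triangle VAP: VP² = 12² + 8² − 2·12·8·cos(90°) = 208, so VP = 4·√13.
Step 2: By the law of cosines on triangle VPT: VT² = (4·√13)² + 12² − 2·4·√13·12·cos(90°) = 352, so VT = 4·√22.

Therefore, the length of VT = 4·√22.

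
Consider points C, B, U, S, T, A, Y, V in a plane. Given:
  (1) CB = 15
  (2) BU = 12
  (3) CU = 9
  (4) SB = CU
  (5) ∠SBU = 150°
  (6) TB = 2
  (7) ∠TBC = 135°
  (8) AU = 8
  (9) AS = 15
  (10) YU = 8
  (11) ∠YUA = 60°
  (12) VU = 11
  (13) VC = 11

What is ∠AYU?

Step 1: By the law of cosines on triangle YUA: YA² = 8² + 8² − 2·8·8·cos(60°) = 64, so YA = 8.
Step 2: By the inverse law of cosines on triangle AYU: cos(∠AYU) = (8² + 8² − 8²) / (2·8·8) = 64/128 = 0.5, so ∠AYU = 60°.

Therefore, the measure of angle ∠AYU = 60°.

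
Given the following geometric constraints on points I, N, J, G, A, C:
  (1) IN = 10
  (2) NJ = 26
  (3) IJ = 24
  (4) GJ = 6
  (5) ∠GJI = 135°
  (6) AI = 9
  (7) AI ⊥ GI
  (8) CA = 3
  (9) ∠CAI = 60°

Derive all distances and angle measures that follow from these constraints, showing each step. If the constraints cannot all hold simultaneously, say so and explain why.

The constraints are consistent.

Step 1: From IJ = 24, JG = 6, and ∠IJG = 135°, by the law of cosines:
  IG² = IJ² + JG² - 2·IJ·JG·cos(135°) = 576 + 36 + 203.6 = 815.6
  IG ≈ 28.56

Step 2: From IA = 9, AC = 3, and ∠IAC = 60°, by the law of cosines:
  IC² = IA² + AC² - 2·IA·AC·cos(60°) = 81 + 9 - 27 = 63
  IC = 3·√7

Step 3: From IJ = 24, IN = 10, JN = 26, by the inverse law of cosines:
  cos(∠JIN) = (IJ² + IN² - JN²) / (2·IJ·IN)
  ∠JIN = 90°

Step 4: From NI = 10, NJ = 26, IJ = 24, by the inverse law of cosines:
  cos(∠INJ) = (NI² + NJ² - IJ²) / (2·NI·NJ)
  ∠INJ = 67.38°

Step 5: From JI = 24, JN = 26, IN = 10, by the inverse law of cosines:
  cos(∠IJN) = (JI² + JN² - IN²) / (2·JI·JN)
  ∠IJN = 22.62°

Step 6: From GI = 28.56, IA = 9, and ∠GIA = 90°, by the law of cosines:
  GA² = GI² + IA² - 2·GI·IA·cos(90°) = 815.6 + 81 - 0 = 896.6
  GA ≈ 29.94

Step 7: From IA = 9, IC = 3·√7, AC = 3, by the inverse law of cosines:
  cos(∠AIC) = (IA² + IC² - AC²) / (2·IA·IC)
  ∠AIC = 19.11°

Step 8: From IG = 28.56, IJ = 24, GJ = 6, by the inverse law of cosines:
  cos(∠GIJ) = (IG² + IJ² - GJ²) / (2·IG·IJ)
  ∠GIJ = 8.54°

Step 9: From GI = 28.56, GJ = 6, IJ = 24, by the inverse law of cosines:
  cos(∠IGJ) = (GI² + GJ² - IJ²) / (2·GI·GJ)
  ∠IGJ = 36.46°

Step 10: From CA = 3, CI = 3·√7, AI = 9, by the inverse law of cosines:
  cos(∠ACI) = (CA² + CI² - AI²) / (2·CA·CI)
  ∠ACI = 100.89°

Step 11: From GA = 29.94, GI = 28.56, AI = 9, by the inverse law of cosines:
  cos(∠AGI) = (GA² + GI² - AI²) / (2·GA·GI)
  ∠AGI = 17.49°

Step 12: From AG = 29.94, AI = 9, GI = 28.56, by the inverse law of cosines:
  cos(∠GAI) = (AG² + AI² - GI²) / (2·AG·AI)
  ∠GAI = 72.51°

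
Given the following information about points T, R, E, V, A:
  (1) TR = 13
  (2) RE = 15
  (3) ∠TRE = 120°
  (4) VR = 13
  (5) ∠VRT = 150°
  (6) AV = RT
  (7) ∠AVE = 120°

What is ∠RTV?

Step 1: By the law of cosines on triangle TRV: TV² = 13² + 13² − 2·13·13·cos(150°) = 630.72, so TV ≈ 25.11.
Step 2: By the inverse law of cosines on triangle RTV: cos(∠RTV) = (13² + 25.11² − 13²) / (2·13·25.11) = 630.72/652.97 = 0.9659, so ∠RTV = 15°.

Therefore, the measure of angle ∠RTV = 15°.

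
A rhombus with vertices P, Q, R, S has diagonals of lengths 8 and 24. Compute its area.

Area = (8 * 24) / 2 = 192 / 2 = 96

96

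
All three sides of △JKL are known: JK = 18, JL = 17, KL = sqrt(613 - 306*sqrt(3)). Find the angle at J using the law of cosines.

cos(J) = (18² + 17² - (sqrt(613 - 306*sqrt(3)))²) / (2 × 18 × 17) = sqrt(3)/2, so J = arccos(sqrt(3)/2) = 30°.

30°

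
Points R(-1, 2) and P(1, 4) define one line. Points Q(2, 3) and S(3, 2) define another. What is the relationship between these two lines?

Slope of line 1: m1 = (4 - 2)/(1 - -1) = 2/2 = 1
Slope of line 2: m2 = (2 - 3)/(3 - 2) = -1/1 = -1
m1 * m2 = -1, so perpendicular.

Perpendicular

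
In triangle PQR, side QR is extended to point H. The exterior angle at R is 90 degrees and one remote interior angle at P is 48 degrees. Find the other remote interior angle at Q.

angle Q = 90 - 48 = 42 degrees (exterior angle theorem).

42 degrees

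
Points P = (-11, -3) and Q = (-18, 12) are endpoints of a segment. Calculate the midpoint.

M = ((x₁ + x₂)/2, (y₁ + y₂)/2)
= ((-11 + -18)/2, (-3 + 12)/2)
= (-29/2, 9/2) = (-29/2, 9/2)

(-29/2, 9/2)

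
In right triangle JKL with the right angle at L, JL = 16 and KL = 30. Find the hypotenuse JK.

In a right triangle, the square of the hypotenuse equals the sum of the squares of the two legs.
The legs are 16 and 30, so the hypotenuse = sqrt(256 + 900) = sqrt(1156) = 34.

34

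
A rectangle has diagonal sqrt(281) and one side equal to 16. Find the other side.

The diagonal of a rectangle forms a right triangle with the two sides.
Rearranging the Pythagorean theorem: missing side = sqrt(d^2 - known^2).
= sqrt(281 - 256) = sqrt(25) = 5.

5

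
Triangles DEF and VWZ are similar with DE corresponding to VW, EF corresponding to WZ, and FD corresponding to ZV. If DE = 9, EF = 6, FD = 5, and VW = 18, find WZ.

k = 18/9 = 2. WZ = 2 * 6 = 12.

12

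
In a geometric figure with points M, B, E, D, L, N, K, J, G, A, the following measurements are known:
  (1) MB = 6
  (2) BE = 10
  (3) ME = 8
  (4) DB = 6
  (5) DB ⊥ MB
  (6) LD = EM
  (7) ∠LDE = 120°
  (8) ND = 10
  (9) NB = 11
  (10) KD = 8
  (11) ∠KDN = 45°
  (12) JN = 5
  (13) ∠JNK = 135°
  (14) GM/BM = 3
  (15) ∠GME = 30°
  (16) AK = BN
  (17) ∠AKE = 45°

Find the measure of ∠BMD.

Step 1: By the law of cosines on triangle MBD: MD² = 6² + 6² − 2·6·6·cos(90°) = 72, so MD = 6·√2.
Step 2: By the inverse law of cosines on triangle BMD: cos(∠BMD) = (6² + (6·√2)² − 6²) / (2·6·6·√2) = 72/101.82 = 0.7071, so ∠BMD = 45°.

Therefore, the measure of angle ∠BMD = 45°.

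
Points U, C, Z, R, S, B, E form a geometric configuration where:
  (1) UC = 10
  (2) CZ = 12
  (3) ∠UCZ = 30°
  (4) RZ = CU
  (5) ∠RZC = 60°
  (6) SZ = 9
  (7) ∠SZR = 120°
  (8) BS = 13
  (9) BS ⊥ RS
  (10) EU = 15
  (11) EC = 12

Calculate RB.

From the given relations: RZ = CU = 10.
Step 1: By the law of cosines on triangle SZR: SR² = 9² + 10² − 2·9·10·cos(120°) = 271, so SR ≈ 16.46.
Step 2: By the law of cosines on triangle RSB: RB² = 16.46² + 13² − 2·16.46·13·cos(90°) = 440, so RB = 2·√110.

Therefore, the length of RB = 2·√110.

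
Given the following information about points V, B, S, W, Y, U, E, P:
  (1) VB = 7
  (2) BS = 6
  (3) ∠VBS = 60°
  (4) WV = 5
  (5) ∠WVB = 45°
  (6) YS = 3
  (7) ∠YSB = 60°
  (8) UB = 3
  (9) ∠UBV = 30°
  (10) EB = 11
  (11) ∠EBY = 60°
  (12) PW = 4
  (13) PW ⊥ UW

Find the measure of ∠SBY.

Step 1: By the law of cosines on triangle BSY: BY² = 6² + 3² − 2·6·3·cos(60°) = 27, so BY = 3·√3.
Step 2: By the inverse law of cosines on triangle SBY: cos(∠SBY) = (6² + (3·√3)² − 3²) / (2·6·3·√3) = 54/62.35 = 0.866, so ∠SBY = 30°.

Therefore, the measure of angle ∠SBY = 30°.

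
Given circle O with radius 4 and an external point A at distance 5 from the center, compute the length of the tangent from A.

The tangent, radius, and line from the external point to the center form a right triangle.
The right angle is where the tangent meets the radius.
By the Pythagorean theorem: tangent² + 4² = 5²
tangent² = 25 - 16 = 9
tangent = 3

3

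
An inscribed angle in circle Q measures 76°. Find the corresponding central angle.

The inscribed angle theorem states that a central angle is always twice any inscribed angle that subtends the same arc.
Since the inscribed angle is 76°, the central angle = 2 × 76° = 152°.

152°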